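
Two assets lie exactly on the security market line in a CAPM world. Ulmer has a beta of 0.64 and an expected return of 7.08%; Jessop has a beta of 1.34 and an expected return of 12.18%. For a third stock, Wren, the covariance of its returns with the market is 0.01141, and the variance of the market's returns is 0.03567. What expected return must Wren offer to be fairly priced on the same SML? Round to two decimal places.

4.75%

MRP = (12.18% − 7.08%) / (1.34 − 0.64) = 7.2857%
R_f = 7.08% − 0.64 × 7.2857% = 2.4172%
β_Wren = Cov / Var(R_m) = 0.01141 / 0.03567 = 0.3199
E(R_Wren) = R_f + β × MRP = 2.4172% + 0.3199 × 7.2857% = 4.75%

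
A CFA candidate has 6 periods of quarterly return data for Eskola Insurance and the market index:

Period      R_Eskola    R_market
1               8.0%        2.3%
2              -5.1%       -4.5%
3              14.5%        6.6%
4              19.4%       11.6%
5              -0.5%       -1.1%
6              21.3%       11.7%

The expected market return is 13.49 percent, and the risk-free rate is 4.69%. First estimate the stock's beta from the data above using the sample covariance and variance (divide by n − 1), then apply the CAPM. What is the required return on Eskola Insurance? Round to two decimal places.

18.71%

Mean R_i = (8.0 − 5.1 + 14.5 + 19.4 − 0.5 + 21.3) / 6 = 9.6000%
Mean R_m = (2.3 − 4.5 + 6.6 + 11.6 − 1.1 + 11.7) / 6 = 4.4333%
Σ(R_i − R̄_i)(R_m − R̄_m) = 356.4900  ⇒  Cov = 356.4900 / 5 = 71.2980
Σ(R_m − R̄_m)² = 223.8333  ⇒  Var(R_m) = 223.8333 / 5 = 44.7667
β = Cov / Var(R_m) = 71.2980 / 44.7667 = 1.5927
MRP = 13.49% − 4.69% = 8.80%
E(R) = R_f + β × MRP = 4.69% + 1.5927 × 8.80% = 18.71%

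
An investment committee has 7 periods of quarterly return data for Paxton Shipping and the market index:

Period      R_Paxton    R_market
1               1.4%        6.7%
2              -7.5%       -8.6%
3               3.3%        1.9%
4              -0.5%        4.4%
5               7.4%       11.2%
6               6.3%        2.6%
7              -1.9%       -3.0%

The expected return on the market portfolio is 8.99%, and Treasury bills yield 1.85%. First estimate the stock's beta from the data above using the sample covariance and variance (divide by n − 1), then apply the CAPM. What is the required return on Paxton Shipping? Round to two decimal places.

Mean R_i = (1.4 − 7.5 + 3.3 − 0.5 + 7.4 + 6.3 − 1.9) / 7 = 1.2143%
Mean R_m = (6.7 − 8.6 + 1.9 + 4.4 + 11.2 + 2.6 − 3.0) / 7 = 2.1714%
Σ(R_i − R̄_i)(R_m − R̄_m) = 164.4529  ⇒  Cov = 164.4529 / 6 = 27.4088
Σ(R_m − R̄_m)² = 250.0143  ⇒  Var(R_m) = 250.0143 / 6 = 41.6691
β = Cov / Var(R_m) = 27.4088 / 41.6691 = 0.6578
MRP = 8.99% − 1.85% = 7.14%
E(R) = R_f + β × MRP = 1.85% + 0.6578 × 7.14% = 6.55%

6.55%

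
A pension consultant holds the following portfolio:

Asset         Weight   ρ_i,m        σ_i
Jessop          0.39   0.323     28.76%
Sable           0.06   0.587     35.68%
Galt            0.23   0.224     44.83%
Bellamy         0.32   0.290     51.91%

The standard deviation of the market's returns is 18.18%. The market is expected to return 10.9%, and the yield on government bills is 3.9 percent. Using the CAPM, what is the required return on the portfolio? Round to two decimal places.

8.52%

β_Jessop = 0.323 × 28.76% / 18.18% = 0.5110
β_Sable = 0.587 × 35.68% / 18.18% = 1.1520
β_Galt = 0.224 × 44.83% / 18.18% = 0.5524
β_Bellamy = 0.290 × 51.91% / 18.18% = 0.8280
β_P = Σ w_i β_i = 0.39×0.5110 + 0.06×1.1520 + 0.23×0.5524 + 0.32×0.8280 = 0.6604
MRP = 10.9% − 3.9% = 7.00%
E(R_P) = R_f + β_P × MRP = 3.9% + 0.6604 × 7.0% = 8.52%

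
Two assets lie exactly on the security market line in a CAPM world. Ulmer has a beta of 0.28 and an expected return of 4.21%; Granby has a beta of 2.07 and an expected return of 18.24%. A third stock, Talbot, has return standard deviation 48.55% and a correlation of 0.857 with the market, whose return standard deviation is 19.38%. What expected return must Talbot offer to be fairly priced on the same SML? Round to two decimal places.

MRP = (18.24% − 4.21%) / (2.07 − 0.28) = 7.8380%
R_f = 4.21% − 0.28 × 7.8380% = 2.0154%
β_Talbot = ρ·σ_i/σ_m = 0.857 × 48.55 / 19.38 = 2.1469
E(R_Talbot) = R_f + β × MRP = 2.0154% + 2.1469 × 7.8380% = 18.84%

18.84%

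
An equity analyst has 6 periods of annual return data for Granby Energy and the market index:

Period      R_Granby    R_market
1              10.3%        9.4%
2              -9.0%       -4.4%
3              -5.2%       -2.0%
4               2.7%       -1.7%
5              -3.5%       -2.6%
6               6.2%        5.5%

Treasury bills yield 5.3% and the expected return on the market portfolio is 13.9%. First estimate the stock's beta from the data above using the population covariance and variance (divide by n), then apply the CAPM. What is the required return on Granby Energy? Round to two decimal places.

Mean R_i = (10.3 − 9.0 − 5.2 + 2.7 − 3.5 + 6.2) / 6 = 0.2500%
Mean R_m = (9.4 − 4.4 − 2.0 − 1.7 − 2.6 + 5.5) / 6 = 0.7000%
Σ(R_i − R̄_i)(R_m − R̄_m) = 184.3800  ⇒  Cov = 184.3800 / 6 = 30.7300
Σ(R_m − R̄_m)² = 148.6800  ⇒  Var(R_m) = 148.6800 / 6 = 24.7800
β = Cov / Var(R_m) = 30.7300 / 24.7800 = 1.2401
MRP = 13.9% − 5.3% = 8.60%
E(R) = R_f + β × MRP = 5.3% + 1.2401 × 8.6% = 15.96%

15.96%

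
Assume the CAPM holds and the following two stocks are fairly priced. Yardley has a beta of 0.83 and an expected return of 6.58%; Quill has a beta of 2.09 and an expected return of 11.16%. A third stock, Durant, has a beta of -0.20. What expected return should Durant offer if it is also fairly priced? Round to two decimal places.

MRP (SML slope) = (11.16% − 6.58%) / (2.09 − 0.83) = 4.58% / 1.26 = 3.6349%
R_f (intercept) = 6.58% − 0.83 × 3.6349% = 3.5630%
E(R_Durant) = R_f + β × MRP = 3.5630% + -0.20 × 3.6349% = 2.84%

2.84%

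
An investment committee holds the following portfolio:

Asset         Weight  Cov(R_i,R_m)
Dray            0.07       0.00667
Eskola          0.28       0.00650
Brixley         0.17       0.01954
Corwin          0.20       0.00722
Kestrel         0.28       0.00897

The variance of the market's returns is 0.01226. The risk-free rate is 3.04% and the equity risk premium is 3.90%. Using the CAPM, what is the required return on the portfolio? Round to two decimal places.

β_Dray = 0.00667 / 0.01226 = 0.5440
β_Eskola = 0.00650 / 0.01226 = 0.5302
β_Brixley = 0.01954 / 0.01226 = 1.5938
β_Corwin = 0.00722 / 0.01226 = 0.5889
β_Kestrel = 0.00897 / 0.01226 = 0.7316
β_P = Σ w_i β_i = 0.07×0.5440 + 0.28×0.5302 + 0.17×1.5938 + 0.20×0.5889 + 0.28×0.7316 = 0.7801
E(R_P) = R_f + β_P × MRP = 3.04% + 0.7801 × 3.90% = 6.08%

6.08%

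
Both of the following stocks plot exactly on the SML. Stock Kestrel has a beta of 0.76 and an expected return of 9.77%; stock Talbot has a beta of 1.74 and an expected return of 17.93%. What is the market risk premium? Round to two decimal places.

8.33%

Both satisfy E(R) = R_f + β·MRP, so the slope of the SML is
MRP = (17.93% − 9.77%) / (1.74 − 0.76) = 8.16% / 0.98 = 8.3265%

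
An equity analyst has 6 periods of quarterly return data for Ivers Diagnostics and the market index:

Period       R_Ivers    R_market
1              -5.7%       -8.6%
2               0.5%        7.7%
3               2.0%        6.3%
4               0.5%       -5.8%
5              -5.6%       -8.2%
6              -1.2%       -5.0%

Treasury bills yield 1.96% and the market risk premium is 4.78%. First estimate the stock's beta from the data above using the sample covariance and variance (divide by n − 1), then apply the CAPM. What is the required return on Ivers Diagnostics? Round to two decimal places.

Mean R_i = (-5.7 + 0.5 + 2.0 + 0.5 − 5.6 − 1.2) / 6 = -1.5833%
Mean R_m = (-8.6 + 7.7 + 6.3 − 5.8 − 8.2 − 5.0) / 6 = -2.2667%
Σ(R_i − R̄_i)(R_m − R̄_m) = 92.9567  ⇒  Cov = 92.9567 / 5 = 18.5913
Σ(R_m − R̄_m)² = 267.9933  ⇒  Var(R_m) = 267.9933 / 5 = 53.5987
β = Cov / Var(R_m) = 18.5913 / 53.5987 = 0.3469
E(R) = R_f + β × MRP = 1.96% + 0.3469 × 4.78% = 3.62%

3.62%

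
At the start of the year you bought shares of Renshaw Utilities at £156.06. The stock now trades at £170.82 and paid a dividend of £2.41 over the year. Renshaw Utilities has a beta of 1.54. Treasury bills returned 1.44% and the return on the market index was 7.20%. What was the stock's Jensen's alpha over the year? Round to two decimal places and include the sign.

+0.69%

Realised HPR = (P1 + D1 − P0) / P0 = (170.82 + 2.41 − 156.06) / 156.06 = 17.17 / 156.06 = 11.0022%
MRP = 7.20% − 1.44% = 5.76%
CAPM required = R_f + β·MRP = 1.44% + 1.54 × 5.76% = 10.3104%
α = realised − required = 11.0022% − 10.3104% = +0.69%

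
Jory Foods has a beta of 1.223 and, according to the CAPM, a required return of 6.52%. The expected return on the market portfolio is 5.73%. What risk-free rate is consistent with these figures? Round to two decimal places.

E(R) = R_f + β(E(R_m) − R_f) = R_f(1 − β) + β·E(R_m)
6.52% = R_f × (1 − 1.223) + 1.223 × 5.73%
6.52% = R_f × -0.223 + 7.00779%
R_f = (6.52% − 7.00779%) / -0.223 = 2.19%

2.19%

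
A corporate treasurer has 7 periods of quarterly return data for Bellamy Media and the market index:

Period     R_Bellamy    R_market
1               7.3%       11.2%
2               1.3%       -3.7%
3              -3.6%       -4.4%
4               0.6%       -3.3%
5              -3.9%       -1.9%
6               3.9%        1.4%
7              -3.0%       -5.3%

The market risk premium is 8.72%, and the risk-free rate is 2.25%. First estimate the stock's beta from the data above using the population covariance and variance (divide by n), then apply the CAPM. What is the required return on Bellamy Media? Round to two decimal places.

Mean R_i = (7.3 + 1.3 − 3.6 + 0.6 − 3.9 + 3.9 − 3.0) / 7 = 0.3714%
Mean R_m = (11.2 − 3.7 − 4.4 − 3.3 − 1.9 + 1.4 − 5.3) / 7 = -0.8571%
Σ(R_i − R̄_i)(R_m − R̄_m) = 121.8086  ⇒  Cov = 121.8086 / 7 = 17.4012
Σ(R_m − R̄_m)² = 197.8971  ⇒  Var(R_m) = 197.8971 / 7 = 28.2710
β = Cov / Var(R_m) = 17.4012 / 28.2710 = 0.6155
E(R) = R_f + β × MRP = 2.25% + 0.6155 × 8.72% = 7.62%

7.62%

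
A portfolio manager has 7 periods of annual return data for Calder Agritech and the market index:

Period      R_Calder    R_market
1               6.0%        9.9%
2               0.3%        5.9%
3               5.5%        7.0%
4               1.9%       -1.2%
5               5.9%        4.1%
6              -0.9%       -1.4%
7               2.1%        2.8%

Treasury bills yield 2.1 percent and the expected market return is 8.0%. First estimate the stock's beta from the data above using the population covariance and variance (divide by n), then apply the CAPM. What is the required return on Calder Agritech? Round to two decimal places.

4.81%

Mean R_i = (6.0 + 0.3 + 5.5 + 1.9 + 5.9 − 0.9 + 2.1) / 7 = 2.9714%
Mean R_m = (9.9 + 5.9 + 7.0 − 1.2 + 4.1 − 1.4 + 2.8) / 7 = 3.8714%
Σ(R_i − R̄_i)(R_m − R̄_m) = 48.1943  ⇒  Cov = 48.1943 / 7 = 6.8849
Σ(R_m − R̄_m)² = 104.9543  ⇒  Var(R_m) = 104.9543 / 7 = 14.9935
β = Cov / Var(R_m) = 6.8849 / 14.9935 = 0.4592
MRP = 8.0% − 2.1% = 5.90%
E(R) = R_f + β × MRP = 2.1% + 0.4592 × 5.9% = 4.81%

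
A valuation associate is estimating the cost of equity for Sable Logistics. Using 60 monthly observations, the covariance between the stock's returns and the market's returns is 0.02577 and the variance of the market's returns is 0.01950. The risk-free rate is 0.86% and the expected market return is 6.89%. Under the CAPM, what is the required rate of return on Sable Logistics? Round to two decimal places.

8.83%

β = Cov(R_i, R_m) / Var(R_m) = 0.02577 / 0.01950 = 1.3215
MRP = 6.89% − 0.86% = 6.03%
E(R) = R_f + β × MRP = 0.86% + 1.3215 × 6.03% = 8.83%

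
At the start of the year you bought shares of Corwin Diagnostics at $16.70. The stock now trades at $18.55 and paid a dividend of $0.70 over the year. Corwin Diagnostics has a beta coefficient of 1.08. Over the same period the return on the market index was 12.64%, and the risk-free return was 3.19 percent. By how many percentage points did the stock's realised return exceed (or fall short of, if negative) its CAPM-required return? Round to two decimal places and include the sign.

Realised HPR = (P1 + D1 − P0) / P0 = (18.55 + 0.70 − 16.70) / 16.70 = 2.55 / 16.70 = 15.2695%
MRP = 12.64% − 3.19% = 9.45%
CAPM required = R_f + β·MRP = 3.19% + 1.08 × 9.45% = 13.3960%
α = realised − required = 15.2695% − 13.3960% = +1.87%

+1.87%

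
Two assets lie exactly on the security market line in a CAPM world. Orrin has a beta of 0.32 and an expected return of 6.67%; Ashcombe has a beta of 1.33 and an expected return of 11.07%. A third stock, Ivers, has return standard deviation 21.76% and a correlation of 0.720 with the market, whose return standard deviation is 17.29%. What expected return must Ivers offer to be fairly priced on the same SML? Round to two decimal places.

9.22%

MRP = (11.07% − 6.67%) / (1.33 − 0.32) = 4.3564%
R_f = 6.67% − 0.32 × 4.3564% = 5.2760%
β_Ivers = ρ·σ_i/σ_m = 0.720 × 21.76 / 17.29 = 0.9061
E(R_Ivers) = R_f + β × MRP = 5.2760% + 0.9061 × 4.3564% = 9.22%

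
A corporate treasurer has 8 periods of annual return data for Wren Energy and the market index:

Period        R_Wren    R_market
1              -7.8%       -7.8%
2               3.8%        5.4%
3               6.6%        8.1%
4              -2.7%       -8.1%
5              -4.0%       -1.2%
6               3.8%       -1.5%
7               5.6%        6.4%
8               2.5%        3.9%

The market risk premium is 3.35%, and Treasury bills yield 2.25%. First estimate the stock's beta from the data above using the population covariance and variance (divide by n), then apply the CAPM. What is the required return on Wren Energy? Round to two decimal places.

Mean R_i = (-7.8 + 3.8 + 6.6 − 2.7 − 4.0 + 3.8 + 5.6 + 2.5) / 8 = 0.9750%
Mean R_m = (-7.8 + 5.4 + 8.1 − 8.1 − 1.2 − 1.5 + 6.4 + 3.9) / 8 = 0.6500%
Σ(R_i − R̄_i)(R_m − R̄_m) = 196.3100  ⇒  Cov = 196.3100 / 8 = 24.5388
Σ(R_m − R̄_m)² = 277.7000  ⇒  Var(R_m) = 277.7000 / 8 = 34.7125
β = Cov / Var(R_m) = 24.5388 / 34.7125 = 0.7069
E(R) = R_f + β × MRP = 2.25% + 0.7069 × 3.35% = 4.62%

4.62%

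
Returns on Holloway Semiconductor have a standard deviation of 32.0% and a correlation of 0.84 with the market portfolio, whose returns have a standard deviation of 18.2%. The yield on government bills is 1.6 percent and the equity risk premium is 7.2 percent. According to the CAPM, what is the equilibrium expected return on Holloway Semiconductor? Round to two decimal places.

β = ρ × σ_i / σ_m = 0.84 × 32.0% / 18.2% = 1.4769
E(R) = 1.6% + 1.4769 × 7.2% = 12.23%

12.23%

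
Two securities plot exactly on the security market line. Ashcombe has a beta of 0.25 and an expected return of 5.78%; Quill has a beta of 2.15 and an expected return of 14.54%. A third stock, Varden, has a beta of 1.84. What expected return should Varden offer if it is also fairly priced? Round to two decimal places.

MRP (SML slope) = (14.54% − 5.78%) / (2.15 − 0.25) = 8.76% / 1.90 = 4.6105%
R_f (intercept) = 5.78% − 0.25 × 4.6105% = 4.6274%
E(R_Varden) = R_f + β × MRP = 4.6274% + 1.84 × 4.6105% = 13.11%

13.11%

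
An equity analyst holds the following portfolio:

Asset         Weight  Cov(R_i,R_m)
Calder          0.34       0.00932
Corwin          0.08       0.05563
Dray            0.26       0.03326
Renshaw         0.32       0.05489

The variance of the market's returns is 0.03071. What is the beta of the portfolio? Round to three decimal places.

β_Calder = 0.00932 / 0.03071 = 0.3035
β_Corwin = 0.05563 / 0.03071 = 1.8115
β_Dray = 0.03326 / 0.03071 = 1.0830
β_Renshaw = 0.05489 / 0.03071 = 1.7874
β_P = Σ w_i β_i = 0.34×0.3035 + 0.08×1.8115 + 0.26×1.0830 + 0.32×1.7874 = 1.1017

1.102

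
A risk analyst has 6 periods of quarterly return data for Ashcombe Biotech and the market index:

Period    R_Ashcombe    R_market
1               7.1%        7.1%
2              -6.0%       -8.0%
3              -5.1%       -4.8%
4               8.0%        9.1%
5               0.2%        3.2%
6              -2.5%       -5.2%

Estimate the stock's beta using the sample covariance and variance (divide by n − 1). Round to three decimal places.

0.812

Mean R_i = (7.1 − 6.0 − 5.1 + 8.0 + 0.2 − 2.5) / 6 = 0.2833%
Mean R_m = (7.1 − 8.0 − 4.8 + 9.1 + 3.2 − 5.2) / 6 = 0.2333%
Σ(R_i − R̄_i)(R_m − R̄_m) = 208.9333  ⇒  Cov = 208.9333 / 5 = 41.7867
Σ(R_m − R̄_m)² = 257.2133  ⇒  Var(R_m) = 257.2133 / 5 = 51.4427
β = Cov / Var(R_m) = 41.7867 / 51.4427 = 0.8123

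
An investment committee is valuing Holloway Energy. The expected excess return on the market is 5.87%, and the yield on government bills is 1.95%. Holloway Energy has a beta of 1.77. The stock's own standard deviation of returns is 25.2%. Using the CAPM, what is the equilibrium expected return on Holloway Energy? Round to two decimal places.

12.34%

E(R) = R_f + β × MRP = 1.95% + 1.77 × 5.87% = 12.34%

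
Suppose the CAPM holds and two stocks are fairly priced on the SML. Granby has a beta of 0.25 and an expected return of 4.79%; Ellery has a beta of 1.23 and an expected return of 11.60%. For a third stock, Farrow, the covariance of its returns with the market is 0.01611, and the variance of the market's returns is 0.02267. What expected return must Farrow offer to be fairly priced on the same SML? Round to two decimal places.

7.99%

MRP = (11.60% − 4.79%) / (1.23 − 0.25) = 6.9490%
R_f = 4.79% − 0.25 × 6.9490% = 3.0528%
β_Farrow = Cov / Var(R_m) = 0.01611 / 0.02267 = 0.7106
E(R_Farrow) = R_f + β × MRP = 3.0528% + 0.7106 × 6.9490% = 7.99%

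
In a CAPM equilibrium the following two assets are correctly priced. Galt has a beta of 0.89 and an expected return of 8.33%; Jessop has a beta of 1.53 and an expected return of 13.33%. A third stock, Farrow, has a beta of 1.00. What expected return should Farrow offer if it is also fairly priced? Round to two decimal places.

MRP (SML slope) = (13.33% − 8.33%) / (1.53 − 0.89) = 5.00% / 0.64 = 7.8125%
R_f (intercept) = 8.33% − 0.89 × 7.8125% = 1.3769%
E(R_Farrow) = R_f + β × MRP = 1.3769% + 1.00 × 7.8125% = 9.19%

9.19%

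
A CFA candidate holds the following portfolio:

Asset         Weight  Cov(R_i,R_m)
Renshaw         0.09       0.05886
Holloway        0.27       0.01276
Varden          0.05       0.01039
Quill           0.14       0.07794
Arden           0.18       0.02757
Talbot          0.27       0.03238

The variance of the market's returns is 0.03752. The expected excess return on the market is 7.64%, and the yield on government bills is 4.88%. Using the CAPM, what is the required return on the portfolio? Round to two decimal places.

β_Renshaw = 0.05886 / 0.03752 = 1.5688
β_Holloway = 0.01276 / 0.03752 = 0.3401
β_Varden = 0.01039 / 0.03752 = 0.2769
β_Quill = 0.07794 / 0.03752 = 2.0773
β_Arden = 0.02757 / 0.03752 = 0.7348
β_Talbot = 0.03238 / 0.03752 = 0.8630
β_P = Σ w_i β_i = 0.09×1.5688 + 0.27×0.3401 + 0.05×0.2769 + 0.14×2.0773 + 0.18×0.7348 + 0.27×0.8630 = 0.9030
E(R_P) = R_f + β_P × MRP = 4.88% + 0.9030 × 7.64% = 11.78%

11.78%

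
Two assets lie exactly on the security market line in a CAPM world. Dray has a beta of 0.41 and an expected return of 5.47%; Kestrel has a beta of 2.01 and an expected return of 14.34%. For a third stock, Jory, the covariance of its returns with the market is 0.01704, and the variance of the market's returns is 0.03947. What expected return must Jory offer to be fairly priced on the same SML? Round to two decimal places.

MRP = (14.34% − 5.47%) / (2.01 − 0.41) = 5.5438%
R_f = 5.47% − 0.41 × 5.5438% = 3.1970%
β_Jory = Cov / Var(R_m) = 0.01704 / 0.03947 = 0.4317
E(R_Jory) = R_f + β × MRP = 3.1970% + 0.4317 × 5.5438% = 5.59%

5.59%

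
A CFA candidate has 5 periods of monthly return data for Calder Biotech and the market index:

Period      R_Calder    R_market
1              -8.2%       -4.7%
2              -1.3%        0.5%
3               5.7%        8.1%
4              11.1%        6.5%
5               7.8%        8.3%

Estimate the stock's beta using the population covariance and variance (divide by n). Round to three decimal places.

1.274

Mean R_i = (-8.2 − 1.3 + 5.7 + 11.1 + 7.8) / 5 = 3.0200%
Mean R_m = (-4.7 + 0.5 + 8.1 + 6.5 + 8.3) / 5 = 3.7400%
Σ(R_i − R̄_i)(R_m − R̄_m) = 164.4760  ⇒  Cov = 164.4760 / 5 = 32.8952
Σ(R_m − R̄_m)² = 129.1520  ⇒  Var(R_m) = 129.1520 / 5 = 25.8304
β = Cov / Var(R_m) = 32.8952 / 25.8304 = 1.2735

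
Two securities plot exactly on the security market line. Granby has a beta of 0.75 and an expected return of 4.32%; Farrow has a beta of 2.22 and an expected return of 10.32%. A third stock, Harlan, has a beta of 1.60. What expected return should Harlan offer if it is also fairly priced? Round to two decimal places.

7.79%

MRP (SML slope) = (10.32% − 4.32%) / (2.22 − 0.75) = 6.00% / 1.47 = 4.0816%
R_f (intercept) = 4.32% − 0.75 × 4.0816% = 1.2588%
E(R_Harlan) = R_f + β × MRP = 1.2588% + 1.60 × 4.0816% = 7.79%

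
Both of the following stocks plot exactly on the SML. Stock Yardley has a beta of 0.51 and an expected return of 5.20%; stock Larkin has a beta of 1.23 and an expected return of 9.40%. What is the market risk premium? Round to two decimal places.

Both satisfy E(R) = R_f + β·MRP, so the slope of the SML is
MRP = (9.40% − 5.20%) / (1.23 − 0.51) = 4.20% / 0.72 = 5.8333%

5.83%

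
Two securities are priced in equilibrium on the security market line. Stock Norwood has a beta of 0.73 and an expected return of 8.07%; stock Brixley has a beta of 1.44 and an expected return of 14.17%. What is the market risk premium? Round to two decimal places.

8.59%

Both satisfy E(R) = R_f + β·MRP, so the slope of the SML is
MRP = (14.17% − 8.07%) / (1.44 − 0.73) = 6.10% / 0.71 = 8.5915%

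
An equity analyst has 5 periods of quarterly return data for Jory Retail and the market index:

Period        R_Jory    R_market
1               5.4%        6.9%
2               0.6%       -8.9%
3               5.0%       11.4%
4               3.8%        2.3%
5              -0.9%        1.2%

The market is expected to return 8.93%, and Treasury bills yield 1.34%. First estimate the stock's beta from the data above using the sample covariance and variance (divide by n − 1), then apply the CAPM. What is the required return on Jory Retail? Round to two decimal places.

Mean R_i = (5.4 + 0.6 + 5.0 + 3.8 − 0.9) / 5 = 2.7800%
Mean R_m = (6.9 − 8.9 + 11.4 + 2.3 + 1.2) / 5 = 2.5800%
Σ(R_i − R̄_i)(R_m − R̄_m) = 60.7180  ⇒  Cov = 60.7180 / 4 = 15.1795
Σ(R_m − R̄_m)² = 230.2280  ⇒  Var(R_m) = 230.2280 / 4 = 57.5570
β = Cov / Var(R_m) = 15.1795 / 57.5570 = 0.2637
MRP = 8.93% − 1.34% = 7.59%
E(R) = R_f + β × MRP = 1.34% + 0.2637 × 7.59% = 3.34%

3.34%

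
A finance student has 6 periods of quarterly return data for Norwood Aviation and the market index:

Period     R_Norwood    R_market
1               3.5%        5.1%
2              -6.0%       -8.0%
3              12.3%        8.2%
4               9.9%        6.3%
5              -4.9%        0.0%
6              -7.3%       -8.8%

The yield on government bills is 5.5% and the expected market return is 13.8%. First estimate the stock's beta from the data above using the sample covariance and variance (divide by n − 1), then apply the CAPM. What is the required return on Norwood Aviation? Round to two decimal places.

14.31%

Mean R_i = (3.5 − 6.0 + 12.3 + 9.9 − 4.9 − 7.3) / 6 = 1.2500%
Mean R_m = (5.1 − 8.0 + 8.2 + 6.3 + 0.0 − 8.8) / 6 = 0.4667%
Σ(R_i − R̄_i)(R_m − R̄_m) = 289.8200  ⇒  Cov = 289.8200 / 5 = 57.9640
Σ(R_m − R̄_m)² = 273.0733  ⇒  Var(R_m) = 273.0733 / 5 = 54.6147
β = Cov / Var(R_m) = 57.9640 / 54.6147 = 1.0613
MRP = 13.8% − 5.5% = 8.30%
E(R) = R_f + β × MRP = 5.5% + 1.0613 × 8.3% = 14.31%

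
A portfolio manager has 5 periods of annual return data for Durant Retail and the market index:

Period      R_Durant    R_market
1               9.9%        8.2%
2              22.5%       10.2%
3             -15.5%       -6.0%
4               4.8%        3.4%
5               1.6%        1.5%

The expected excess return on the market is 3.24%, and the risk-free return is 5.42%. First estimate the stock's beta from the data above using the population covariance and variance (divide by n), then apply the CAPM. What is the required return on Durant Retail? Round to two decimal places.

Mean R_i = (9.9 + 22.5 − 15.5 + 4.8 + 1.6) / 5 = 4.6600%
Mean R_m = (8.2 + 10.2 − 6.0 + 3.4 + 1.5) / 5 = 3.4600%
Σ(R_i − R̄_i)(R_m − R̄_m) = 341.7820  ⇒  Cov = 341.7820 / 5 = 68.3564
Σ(R_m − R̄_m)² = 161.2320  ⇒  Var(R_m) = 161.2320 / 5 = 32.2464
β = Cov / Var(R_m) = 68.3564 / 32.2464 = 2.1198
E(R) = R_f + β × MRP = 5.42% + 2.1198 × 3.24% = 12.29%

12.29%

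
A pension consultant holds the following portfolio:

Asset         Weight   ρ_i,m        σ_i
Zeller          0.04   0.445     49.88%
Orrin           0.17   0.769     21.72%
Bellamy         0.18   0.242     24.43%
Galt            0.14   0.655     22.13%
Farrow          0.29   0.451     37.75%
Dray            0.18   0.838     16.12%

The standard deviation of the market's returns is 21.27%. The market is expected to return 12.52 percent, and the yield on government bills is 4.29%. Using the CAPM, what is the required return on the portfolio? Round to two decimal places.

β_Zeller = 0.445 × 49.88% / 21.27% = 1.0436
β_Orrin = 0.769 × 21.72% / 21.27% = 0.7853
β_Bellamy = 0.242 × 24.43% / 21.27% = 0.2780
β_Galt = 0.655 × 22.13% / 21.27% = 0.6815
β_Farrow = 0.451 × 37.75% / 21.27% = 0.8004
β_Dray = 0.838 × 16.12% / 21.27% = 0.6351
β_P = Σ w_i β_i = 0.04×1.0436 + 0.17×0.7853 + 0.18×0.2780 + 0.14×0.6815 + 0.29×0.8004 + 0.18×0.6351 = 0.6671
MRP = 12.52% − 4.29% = 8.23%
E(R_P) = R_f + β_P × MRP = 4.29% + 0.6671 × 8.23% = 9.78%

9.78%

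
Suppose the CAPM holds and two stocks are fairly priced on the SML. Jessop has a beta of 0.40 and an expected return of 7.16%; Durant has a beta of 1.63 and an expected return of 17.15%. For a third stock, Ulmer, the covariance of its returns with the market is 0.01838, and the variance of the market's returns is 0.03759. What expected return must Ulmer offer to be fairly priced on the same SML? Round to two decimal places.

7.88%

MRP = (17.15% − 7.16%) / (1.63 − 0.40) = 8.1220%
R_f = 7.16% − 0.40 × 8.1220% = 3.9112%
β_Ulmer = Cov / Var(R_m) = 0.01838 / 0.03759 = 0.4890
E(R_Ulmer) = R_f + β × MRP = 3.9112% + 0.4890 × 8.1220% = 7.88%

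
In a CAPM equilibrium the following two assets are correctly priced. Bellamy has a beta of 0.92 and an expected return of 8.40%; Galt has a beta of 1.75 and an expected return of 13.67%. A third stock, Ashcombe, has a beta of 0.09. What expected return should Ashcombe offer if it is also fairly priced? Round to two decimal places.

3.13%

MRP (SML slope) = (13.67% − 8.40%) / (1.75 − 0.92) = 5.27% / 0.83 = 6.3494%
R_f (intercept) = 8.40% − 0.92 × 6.3494% = 2.5586%
E(R_Ashcombe) = R_f + β × MRP = 2.5586% + 0.09 × 6.3494% = 3.13%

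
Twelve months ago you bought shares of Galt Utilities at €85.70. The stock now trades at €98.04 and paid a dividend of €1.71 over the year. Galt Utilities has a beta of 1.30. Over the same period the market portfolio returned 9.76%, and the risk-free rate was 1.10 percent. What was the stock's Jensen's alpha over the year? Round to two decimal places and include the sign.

Realised HPR = (P1 + D1 − P0) / P0 = (98.04 + 1.71 − 85.70) / 85.70 = 14.05 / 85.70 = 16.3944%
MRP = 9.76% − 1.10% = 8.66%
CAPM required = R_f + β·MRP = 1.10% + 1.30 × 8.66% = 12.3580%
α = realised − required = 16.3944% − 12.3580% = +4.04%

+4.04%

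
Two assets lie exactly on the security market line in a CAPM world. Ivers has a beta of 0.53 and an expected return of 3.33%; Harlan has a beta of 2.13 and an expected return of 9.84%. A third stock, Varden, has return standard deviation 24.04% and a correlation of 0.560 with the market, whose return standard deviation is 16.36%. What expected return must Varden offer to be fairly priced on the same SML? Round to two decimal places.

MRP = (9.84% − 3.33%) / (2.13 − 0.53) = 4.0688%
R_f = 3.33% − 0.53 × 4.0688% = 1.1735%
β_Varden = ρ·σ_i/σ_m = 0.560 × 24.04 / 16.36 = 0.8229
E(R_Varden) = R_f + β × MRP = 1.1735% + 0.8229 × 4.0688% = 4.52%

4.52%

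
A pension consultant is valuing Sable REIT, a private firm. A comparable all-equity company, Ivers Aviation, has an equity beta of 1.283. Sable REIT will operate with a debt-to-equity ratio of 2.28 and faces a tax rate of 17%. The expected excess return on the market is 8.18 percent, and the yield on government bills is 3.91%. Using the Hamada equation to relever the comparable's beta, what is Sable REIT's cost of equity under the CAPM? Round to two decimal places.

34.27%

β_L = β_U × [1 + (1 − t)(D/E)] = 1.283 × [1 + (1 − 0.17) × 2.28]
    = 1.283 × [1 + 0.83 × 2.28] = 1.283 × 2.8924 = 3.7109
E(R) = R_f + β_L × MRP = 3.91% + 3.7109 × 8.18% = 34.27%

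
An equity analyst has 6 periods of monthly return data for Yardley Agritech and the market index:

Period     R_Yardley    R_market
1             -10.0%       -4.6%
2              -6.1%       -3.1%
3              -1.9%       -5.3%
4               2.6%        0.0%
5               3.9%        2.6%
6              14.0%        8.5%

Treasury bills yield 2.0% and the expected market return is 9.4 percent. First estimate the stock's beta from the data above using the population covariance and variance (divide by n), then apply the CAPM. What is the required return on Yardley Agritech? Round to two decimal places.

13.05%

Mean R_i = (-10.0 − 6.1 − 1.9 + 2.6 + 3.9 + 14.0) / 6 = 0.4167%
Mean R_m = (-4.6 − 3.1 − 5.3 + 0.0 + 2.6 + 8.5) / 6 = -0.3167%
Σ(R_i − R̄_i)(R_m − R̄_m) = 204.9117  ⇒  Cov = 204.9117 / 6 = 34.1520
Σ(R_m − R̄_m)² = 137.2683  ⇒  Var(R_m) = 137.2683 / 6 = 22.8781
β = Cov / Var(R_m) = 34.1520 / 22.8781 = 1.4928
MRP = 9.4% − 2.0% = 7.40%
E(R) = R_f + β × MRP = 2.0% + 1.4928 × 7.4% = 13.05%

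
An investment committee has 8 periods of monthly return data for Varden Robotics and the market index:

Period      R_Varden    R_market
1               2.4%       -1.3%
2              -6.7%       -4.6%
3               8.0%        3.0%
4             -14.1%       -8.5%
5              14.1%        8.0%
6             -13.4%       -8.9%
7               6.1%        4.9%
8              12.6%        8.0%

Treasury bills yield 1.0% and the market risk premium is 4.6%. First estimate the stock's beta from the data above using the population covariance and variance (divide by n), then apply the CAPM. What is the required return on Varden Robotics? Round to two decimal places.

Mean R_i = (2.4 − 6.7 + 8.0 − 14.1 + 14.1 − 13.4 + 6.1 + 12.6) / 8 = 1.1250%
Mean R_m = (-1.3 − 4.6 + 3.0 − 8.5 + 8.0 − 8.9 + 4.9 + 8.0) / 8 = 0.0750%
Σ(R_i − R̄_i)(R_m − R̄_m) = 533.6250  ⇒  Cov = 533.6250 / 8 = 66.7031
Σ(R_m − R̄_m)² = 335.2750  ⇒  Var(R_m) = 335.2750 / 8 = 41.9094
β = Cov / Var(R_m) = 66.7031 / 41.9094 = 1.5916
E(R) = R_f + β × MRP = 1.0% + 1.5916 × 4.6% = 8.32%

8.32%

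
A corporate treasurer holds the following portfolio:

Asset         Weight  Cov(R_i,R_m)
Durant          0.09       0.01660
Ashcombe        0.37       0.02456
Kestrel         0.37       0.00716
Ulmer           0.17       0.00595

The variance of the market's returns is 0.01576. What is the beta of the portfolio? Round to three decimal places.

0.904

β_Durant = 0.01660 / 0.01576 = 1.0533
β_Ashcombe = 0.02456 / 0.01576 = 1.5584
β_Kestrel = 0.00716 / 0.01576 = 0.4543
β_Ulmer = 0.00595 / 0.01576 = 0.3775
β_P = Σ w_i β_i = 0.09×1.0533 + 0.37×1.5584 + 0.37×0.4543 + 0.17×0.3775 = 0.9037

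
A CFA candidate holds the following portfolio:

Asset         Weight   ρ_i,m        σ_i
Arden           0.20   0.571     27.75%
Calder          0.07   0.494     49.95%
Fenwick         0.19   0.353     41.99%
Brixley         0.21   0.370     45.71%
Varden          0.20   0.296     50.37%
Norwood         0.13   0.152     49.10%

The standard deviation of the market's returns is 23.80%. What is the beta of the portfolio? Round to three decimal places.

β_Arden = 0.571 × 27.75% / 23.80% = 0.6658
β_Calder = 0.494 × 49.95% / 23.80% = 1.0368
β_Fenwick = 0.353 × 41.99% / 23.80% = 0.6228
β_Brixley = 0.370 × 45.71% / 23.80% = 0.7106
β_Varden = 0.296 × 50.37% / 23.80% = 0.6265
β_Norwood = 0.152 × 49.10% / 23.80% = 0.3136
β_P = Σ w_i β_i = 0.20×0.6658 + 0.07×1.0368 + 0.19×0.6228 + 0.21×0.7106 + 0.20×0.6265 + 0.13×0.3136 = 0.6394

0.639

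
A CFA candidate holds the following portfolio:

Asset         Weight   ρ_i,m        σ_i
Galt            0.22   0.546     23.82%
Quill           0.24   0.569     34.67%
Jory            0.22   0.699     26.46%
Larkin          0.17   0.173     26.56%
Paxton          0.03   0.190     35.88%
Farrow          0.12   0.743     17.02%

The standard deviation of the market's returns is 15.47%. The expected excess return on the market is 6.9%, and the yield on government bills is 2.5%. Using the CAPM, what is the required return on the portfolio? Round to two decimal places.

β_Galt = 0.546 × 23.82% / 15.47% = 0.8407
β_Quill = 0.569 × 34.67% / 15.47% = 1.2752
β_Jory = 0.699 × 26.46% / 15.47% = 1.1956
β_Larkin = 0.173 × 26.56% / 15.47% = 0.2970
β_Paxton = 0.190 × 35.88% / 15.47% = 0.4407
β_Farrow = 0.743 × 17.02% / 15.47% = 0.8174
β_P = Σ w_i β_i = 0.22×0.8407 + 0.24×1.2752 + 0.22×1.1956 + 0.17×0.2970 + 0.03×0.4407 + 0.12×0.8174 = 0.9158
E(R_P) = R_f + β_P × MRP = 2.5% + 0.9158 × 6.9% = 8.82%

8.82%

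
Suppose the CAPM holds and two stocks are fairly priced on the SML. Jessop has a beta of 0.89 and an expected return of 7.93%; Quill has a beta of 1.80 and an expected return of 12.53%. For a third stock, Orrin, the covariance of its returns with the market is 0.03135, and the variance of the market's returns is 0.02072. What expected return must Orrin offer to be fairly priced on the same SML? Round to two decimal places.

11.08%

MRP = (12.53% − 7.93%) / (1.80 − 0.89) = 5.0549%
R_f = 7.93% − 0.89 × 5.0549% = 3.4311%
β_Orrin = Cov / Var(R_m) = 0.03135 / 0.02072 = 1.5130
E(R_Orrin) = R_f + β × MRP = 3.4311% + 1.5130 × 5.0549% = 11.08%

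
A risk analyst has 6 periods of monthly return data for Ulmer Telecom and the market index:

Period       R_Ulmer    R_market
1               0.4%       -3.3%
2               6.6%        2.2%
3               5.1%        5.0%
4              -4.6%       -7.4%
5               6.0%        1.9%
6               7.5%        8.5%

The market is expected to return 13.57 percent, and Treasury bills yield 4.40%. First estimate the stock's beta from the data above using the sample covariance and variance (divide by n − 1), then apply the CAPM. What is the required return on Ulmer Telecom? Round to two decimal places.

Mean R_i = (0.4 + 6.6 + 5.1 − 4.6 + 6.0 + 7.5) / 6 = 3.5000%
Mean R_m = (-3.3 + 2.2 + 5.0 − 7.4 + 1.9 + 8.5) / 6 = 1.1500%
Σ(R_i − R̄_i)(R_m − R̄_m) = 123.7400  ⇒  Cov = 123.7400 / 5 = 24.7480
Σ(R_m − R̄_m)² = 163.4150  ⇒  Var(R_m) = 163.4150 / 5 = 32.6830
β = Cov / Var(R_m) = 24.7480 / 32.6830 = 0.7572
MRP = 13.57% − 4.40% = 9.17%
E(R) = R_f + β × MRP = 4.40% + 0.7572 × 9.17% = 11.34%

11.34%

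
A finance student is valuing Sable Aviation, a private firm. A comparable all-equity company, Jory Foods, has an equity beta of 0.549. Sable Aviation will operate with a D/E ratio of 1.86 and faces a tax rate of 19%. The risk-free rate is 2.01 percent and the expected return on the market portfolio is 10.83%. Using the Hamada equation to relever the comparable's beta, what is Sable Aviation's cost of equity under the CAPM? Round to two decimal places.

β_L = β_U × [1 + (1 − t)(D/E)] = 0.549 × [1 + (1 − 0.19) × 1.86]
    = 0.549 × [1 + 0.81 × 1.86] = 0.549 × 2.5066 = 1.3761
MRP = 10.83% − 2.01% = 8.82%
E(R) = R_f + β_L × MRP = 2.01% + 1.3761 × 8.82% = 14.15%

14.15%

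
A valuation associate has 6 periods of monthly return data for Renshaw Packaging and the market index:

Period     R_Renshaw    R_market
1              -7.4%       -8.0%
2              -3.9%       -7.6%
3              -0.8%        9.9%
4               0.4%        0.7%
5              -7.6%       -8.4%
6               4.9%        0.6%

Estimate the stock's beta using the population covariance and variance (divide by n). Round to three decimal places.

0.444

Mean R_i = (-7.4 − 3.9 − 0.8 + 0.4 − 7.6 + 4.9) / 6 = -2.4000%
Mean R_m = (-8.0 − 7.6 + 9.9 + 0.7 − 8.4 + 0.6) / 6 = -2.1333%
Σ(R_i − R̄_i)(R_m − R̄_m) = 117.2600  ⇒  Cov = 117.2600 / 6 = 19.5433
Σ(R_m − R̄_m)² = 263.8733  ⇒  Var(R_m) = 263.8733 / 6 = 43.9789
β = Cov / Var(R_m) = 19.5433 / 43.9789 = 0.4444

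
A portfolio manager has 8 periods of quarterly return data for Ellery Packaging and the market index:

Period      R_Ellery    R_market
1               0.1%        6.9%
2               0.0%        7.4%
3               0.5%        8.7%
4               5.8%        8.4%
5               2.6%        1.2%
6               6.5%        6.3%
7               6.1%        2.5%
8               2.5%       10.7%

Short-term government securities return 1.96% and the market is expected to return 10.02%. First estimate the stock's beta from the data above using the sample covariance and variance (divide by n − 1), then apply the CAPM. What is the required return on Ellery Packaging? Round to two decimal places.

0.02%

Mean R_i = (0.1 + 0.0 + 0.5 + 5.8 + 2.6 + 6.5 + 6.1 + 2.5) / 8 = 3.0125%
Mean R_m = (6.9 + 7.4 + 8.7 + 8.4 + 1.2 + 6.3 + 2.5 + 10.7) / 8 = 6.5125%
Σ(R_i − R̄_i)(R_m − R̄_m) = -17.1213  ⇒  Cov = -17.1213 / 7 = -2.4459
Σ(R_m − R̄_m)² = 71.1888  ⇒  Var(R_m) = 71.1888 / 7 = 10.1698
β = Cov / Var(R_m) = -2.4459 / 10.1698 = -0.2405
MRP = 10.02% − 1.96% = 8.06%
E(R) = R_f + β × MRP = 1.96% + -0.2405 × 8.06% = 0.02%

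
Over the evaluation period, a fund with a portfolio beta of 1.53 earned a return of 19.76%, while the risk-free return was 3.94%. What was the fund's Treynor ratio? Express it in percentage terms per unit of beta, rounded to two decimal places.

10.34%

Treynor = (R_P − R_f) / β_P = (19.76% − 3.94%) / 1.5300 = 15.82% / 1.5300 = 10.34%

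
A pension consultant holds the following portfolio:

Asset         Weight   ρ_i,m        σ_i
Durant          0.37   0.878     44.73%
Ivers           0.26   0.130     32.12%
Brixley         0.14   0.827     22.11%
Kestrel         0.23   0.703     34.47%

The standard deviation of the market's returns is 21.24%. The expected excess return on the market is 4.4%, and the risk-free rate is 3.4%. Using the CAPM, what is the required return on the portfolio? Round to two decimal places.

β_Durant = 0.878 × 44.73% / 21.24% = 1.8490
β_Ivers = 0.130 × 32.12% / 21.24% = 0.1966
β_Brixley = 0.827 × 22.11% / 21.24% = 0.8609
β_Kestrel = 0.703 × 34.47% / 21.24% = 1.1409
β_P = Σ w_i β_i = 0.37×1.8490 + 0.26×0.1966 + 0.14×0.8609 + 0.23×1.1409 = 1.1182
E(R_P) = R_f + β_P × MRP = 3.4% + 1.1182 × 4.4% = 8.32%

8.32%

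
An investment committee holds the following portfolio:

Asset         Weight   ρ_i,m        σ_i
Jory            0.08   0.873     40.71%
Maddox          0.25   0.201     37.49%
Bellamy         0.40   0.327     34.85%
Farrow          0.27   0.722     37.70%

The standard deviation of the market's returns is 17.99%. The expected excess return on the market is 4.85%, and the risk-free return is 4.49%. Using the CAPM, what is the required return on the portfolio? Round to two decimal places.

β_Jory = 0.873 × 40.71% / 17.99% = 1.9755
β_Maddox = 0.201 × 37.49% / 17.99% = 0.4189
β_Bellamy = 0.327 × 34.85% / 17.99% = 0.6335
β_Farrow = 0.722 × 37.70% / 17.99% = 1.5130
β_P = Σ w_i β_i = 0.08×1.9755 + 0.25×0.4189 + 0.40×0.6335 + 0.27×1.5130 = 0.9247
E(R_P) = R_f + β_P × MRP = 4.49% + 0.9247 × 4.85% = 8.97%

8.97%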